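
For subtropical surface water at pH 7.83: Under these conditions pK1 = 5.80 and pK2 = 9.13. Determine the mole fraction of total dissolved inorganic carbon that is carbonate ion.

α₂ = 0.0473

α₂ = 1 / (1 + [H⁺]/K2 + [H⁺]²/(K1K2)) = 1 / (1 + 10^+1.30 + 10^-0.73)
   = 1 / (1 + 19.953 + 0.18621) = 1/21.139 = 0.04731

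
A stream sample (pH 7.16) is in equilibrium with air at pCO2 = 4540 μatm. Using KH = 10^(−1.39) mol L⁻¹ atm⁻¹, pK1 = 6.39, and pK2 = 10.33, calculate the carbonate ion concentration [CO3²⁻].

[CO2*] = KH · pCO2 = 10^(−1.39) × 4540×10^-6 = 1.850×10^-4 mol/L
α₀ = 1/(1 + K1/[H⁺] + K1K2/[H⁺]²) = 1/(1 + 10^+0.77 + 10^-2.40) = 0.1451
DIC = [CO2*]/α₀ = 1.850×10^-4 / 0.1451 = 1.275 mmol/L
[CO3²⁻] = α₂·DIC; α₂ = 0.0005776, so [CO3²⁻] = 0.0005776 × 1.275 = 0.000736 mmol/L = 0.736 μmol/L

[CO3²⁻] = 0.736 μmol/L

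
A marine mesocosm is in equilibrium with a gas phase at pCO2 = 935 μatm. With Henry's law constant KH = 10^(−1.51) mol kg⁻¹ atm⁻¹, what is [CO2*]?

[CO2*] = 28.9 μmol/kg

KH = 10^(−1.51) = 3.090×10^-2 mol kg⁻¹ atm⁻¹
[CO2*] = KH · pCO2 = 3.090×10^-2 × 935×10^-6 atm = 2.89×10^-5 mol/kg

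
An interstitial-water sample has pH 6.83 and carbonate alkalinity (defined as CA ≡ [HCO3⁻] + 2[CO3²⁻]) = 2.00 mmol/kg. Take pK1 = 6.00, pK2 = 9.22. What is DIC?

CA = [HCO3⁻] + 2[CO3²⁻] = (α₁ + 2α₂)·DIC
At pH 6.83: [H⁺]/K1 = 10^-0.83 = 0.14791, K2/[H⁺] = 10^-2.39 = 0.0040738
α₁ = 1/(1 + 0.14791 + 0.0040738) = 1/1.1520 = 0.8681; α₂ = α₁·K2/[H⁺] = 0.003536
α₁ + 2α₂ = 0.8751
DIC = CA / (α₁ + 2α₂) = 2.00 / 0.8751 = 2.29 mmol/kg

DIC = 2.29 mmol/kg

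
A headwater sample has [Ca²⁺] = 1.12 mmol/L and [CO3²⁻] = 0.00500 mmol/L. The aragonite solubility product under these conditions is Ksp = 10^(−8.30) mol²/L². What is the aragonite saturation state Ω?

Ω = 1.12

Ksp = 10^(−8.30) = 5.012×10^-9
Ω = [Ca²⁺][CO3²⁻]/Ksp = (1.12×10^-3)(0.00500×10^-3) / 5.012×10^-9 = 1.12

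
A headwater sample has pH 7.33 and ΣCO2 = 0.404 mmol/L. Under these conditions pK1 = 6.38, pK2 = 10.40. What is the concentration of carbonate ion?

[CO3²⁻] = 0.309 μmol/L

α₂ = 1 / (1 + [H⁺]/K2 + [H⁺]²/(K1K2)) = 1 / (1 + 10^+3.07 + 10^+2.12)
   = 1 / (1 + 1174.9 + 131.83) = 1/1307.7 = 0.0007647
[CO3²⁻] = α₂ × DIC = 0.0007647 × 0.404 = 0.000309 mmol/L = 0.309 μmol/L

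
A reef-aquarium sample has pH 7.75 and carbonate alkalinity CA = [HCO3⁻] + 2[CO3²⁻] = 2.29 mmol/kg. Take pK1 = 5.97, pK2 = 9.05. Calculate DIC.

CA = [HCO3⁻] + 2[CO3²⁻] = (α₁ + 2α₂)·DIC
At pH 7.75: [H⁺]/K1 = 10^-1.78 = 0.016596, K2/[H⁺] = 10^-1.30 = 0.050119
α₁ = 1/(1 + 0.016596 + 0.050119) = 1/1.0667 = 0.9375; α₂ = α₁·K2/[H⁺] = 0.04698
α₁ + 2α₂ = 1.0314
DIC = CA / (α₁ + 2α₂) = 2.29 / 1.0314 = 2.22 mmol/kg

DIC = 2.22 mmol/kg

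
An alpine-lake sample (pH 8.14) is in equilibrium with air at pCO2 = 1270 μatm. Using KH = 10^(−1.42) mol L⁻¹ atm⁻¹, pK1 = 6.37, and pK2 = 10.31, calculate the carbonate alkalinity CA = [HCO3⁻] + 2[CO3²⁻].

[CO2*] = KH · pCO2 = 10^(−1.42) × 1270×10^-6 = 4.828×10^-5 mol/L
α₀ = 1/(1 + K1/[H⁺] + K1K2/[H⁺]²) = 1/(1 + 10^+1.77 + 10^-0.40) = 0.01659
DIC = [CO2*]/α₀ = 4.828×10^-5 / 0.01659 = 2.911 mmol/L
CA = (α₁ + 2α₂)·DIC = (0.9768 + 2×0.006604) × 2.911 = 2.88 mmol/L

CA = 2.88 mmol/L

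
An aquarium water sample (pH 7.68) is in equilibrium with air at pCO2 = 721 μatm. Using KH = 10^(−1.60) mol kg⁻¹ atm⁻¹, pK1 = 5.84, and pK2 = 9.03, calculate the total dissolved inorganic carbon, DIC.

[CO2*] = KH · pCO2 = 10^(−1.60) × 721×10^-6 = 1.811×10^-5 mol/kg
α₀ = 1/(1 + K1/[H⁺] + K1K2/[H⁺]²) = 1/(1 + 10^+1.84 + 10^+0.49) = 0.01365
DIC = [CO2*]/α₀ = 1.811×10^-5 / 0.01365 = 1.33 mmol/kg

DIC = 1.33 mmol/kg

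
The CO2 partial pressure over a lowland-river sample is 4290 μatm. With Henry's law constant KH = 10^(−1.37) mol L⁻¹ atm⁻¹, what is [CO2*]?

[CO2*] = 183 μmol/L

KH = 10^(−1.37) = 4.266×10^-2 mol L⁻¹ atm⁻¹
[CO2*] = KH · pCO2 = 4.266×10^-2 × 4290×10^-6 atm = 1.83×10^-4 mol/L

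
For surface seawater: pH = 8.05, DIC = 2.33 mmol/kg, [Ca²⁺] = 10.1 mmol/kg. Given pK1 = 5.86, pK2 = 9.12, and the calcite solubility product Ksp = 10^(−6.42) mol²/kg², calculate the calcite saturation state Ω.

Ω = 4.83

α₂ = 1 / (1 + [H⁺]/K2 + [H⁺]²/(K1K2)) = 1 / (1 + 10^+1.07 + 10^-1.12)
   = 1 / (1 + 11.749 + 0.075858) = 1/12.825 = 0.07797
[CO3²⁻] = α₂ × DIC = 0.07797 × 2.33 = 0.1817 mmol/kg
Ksp = 10^(−6.42) = 3.802×10^-7
Ω = [Ca²⁺][CO3²⁻]/Ksp = (10.1×10^-3)(1.817×10^-4) / 3.802×10^-7 = 4.83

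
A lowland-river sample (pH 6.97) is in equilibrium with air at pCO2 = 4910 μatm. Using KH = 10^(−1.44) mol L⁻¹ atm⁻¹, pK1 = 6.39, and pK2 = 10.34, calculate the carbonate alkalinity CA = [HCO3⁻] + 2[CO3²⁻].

CA = 0.678 mmol/L

[CO2*] = KH · pCO2 = 10^(−1.44) × 4910×10^-6 = 1.783×10^-4 mol/L
α₀ = 1/(1 + K1/[H⁺] + K1K2/[H⁺]²) = 1/(1 + 10^+0.58 + 10^-2.79) = 0.2082
DIC = [CO2*]/α₀ = 1.783×10^-4 / 0.2082 = 0.8563 mmol/L
CA = (α₁ + 2α₂)·DIC = (0.7915 + 2×0.0003376) × 0.8563 = 0.678 mmol/L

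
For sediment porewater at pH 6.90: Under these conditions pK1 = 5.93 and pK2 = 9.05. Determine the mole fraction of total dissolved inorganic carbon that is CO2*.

α₀ = 0.0962

α₀ = 1 / (1 + K1/[H⁺] + K1K2/[H⁺]²) = 1 / (1 + 10^+0.97 + 10^-1.18)
   = 1 / (1 + 9.3325 + 0.066069) = 1/10.399 = 0.09617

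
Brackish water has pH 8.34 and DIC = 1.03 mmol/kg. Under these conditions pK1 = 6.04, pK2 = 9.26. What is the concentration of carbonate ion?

[CO3²⁻] = 0.110 mmol/kg

α₂ = 1 / (1 + [H⁺]/K2 + [H⁺]²/(K1K2)) = 1 / (1 + 10^+0.92 + 10^-1.38)
   = 1 / (1 + 8.3176 + 0.041687) = 1/9.3593 = 0.1068
[CO3²⁻] = α₂ × DIC = 0.1068 × 1.03 = 0.110 mmol/kg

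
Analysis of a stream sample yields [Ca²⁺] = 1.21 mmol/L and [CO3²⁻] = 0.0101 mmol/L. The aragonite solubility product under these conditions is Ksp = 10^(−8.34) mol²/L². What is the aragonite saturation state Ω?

Ω = 2.67

Ksp = 10^(−8.34) = 4.571×10^-9
Ω = [Ca²⁺][CO3²⁻]/Ksp = (1.21×10^-3)(0.0101×10^-3) / 4.571×10^-9 = 2.67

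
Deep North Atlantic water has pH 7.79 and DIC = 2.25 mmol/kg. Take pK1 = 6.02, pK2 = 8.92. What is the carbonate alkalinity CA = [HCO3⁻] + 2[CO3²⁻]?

CA = [HCO3⁻] + 2[CO3²⁻] = (α₁ + 2α₂)·DIC
At pH 7.79: [H⁺]/K1 = 10^-1.77 = 0.016982, K2/[H⁺] = 10^-1.13 = 0.074131
α₁ = 1/(1 + 0.016982 + 0.074131) = 1/1.0911 = 0.9165; α₂ = α₁·K2/[H⁺] = 0.06794
α₁ + 2α₂ = 1.0524
CA = 1.0524 × 2.25 = 2.37 mmol/kg

CA = 2.37 mmol/kg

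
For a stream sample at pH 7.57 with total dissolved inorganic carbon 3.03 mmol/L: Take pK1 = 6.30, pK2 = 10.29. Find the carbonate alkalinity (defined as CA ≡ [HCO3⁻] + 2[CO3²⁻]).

CA = [HCO3⁻] + 2[CO3²⁻] = (α₁ + 2α₂)·DIC
At pH 7.57: [H⁺]/K1 = 10^-1.27 = 0.053703, K2/[H⁺] = 10^-2.72 = 0.0019055
α₁ = 1/(1 + 0.053703 + 0.0019055) = 1/1.0556 = 0.9473; α₂ = α₁·K2/[H⁺] = 0.001805
α₁ + 2α₂ = 0.9509
CA = 0.9509 × 3.03 = 2.88 mmol/L

CA = 2.88 mmol/L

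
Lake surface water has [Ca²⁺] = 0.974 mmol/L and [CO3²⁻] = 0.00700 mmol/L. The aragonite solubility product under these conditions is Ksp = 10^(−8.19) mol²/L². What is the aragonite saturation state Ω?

Ω = 1.06

Ksp = 10^(−8.19) = 6.457×10^-9
Ω = [Ca²⁺][CO3²⁻]/Ksp = (0.974×10^-3)(0.00700×10^-3) / 6.457×10^-9 = 1.06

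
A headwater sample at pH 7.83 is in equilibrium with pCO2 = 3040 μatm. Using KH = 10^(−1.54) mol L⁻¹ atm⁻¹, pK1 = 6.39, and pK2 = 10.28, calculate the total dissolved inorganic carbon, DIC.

[CO2*] = KH · pCO2 = 10^(−1.54) × 3040×10^-6 = 8.767×10^-5 mol/L
α₀ = 1/(1 + K1/[H⁺] + K1K2/[H⁺]²) = 1/(1 + 10^+1.44 + 10^-1.01) = 0.03492
DIC = [CO2*]/α₀ = 8.767×10^-5 / 0.03492 = 2.51 mmol/L

DIC = 2.51 mmol/L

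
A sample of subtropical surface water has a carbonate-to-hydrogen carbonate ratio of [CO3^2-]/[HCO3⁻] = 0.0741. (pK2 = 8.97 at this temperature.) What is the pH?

From K2 = [H⁺][CO3^2-]/[HCO3⁻]:  pH = pK2 + log₁₀([CO3^2-]/[HCO3⁻])
log₁₀(0.0741) = -1.130
pH = 8.97 + (-1.130) = 7.84

pH = 7.84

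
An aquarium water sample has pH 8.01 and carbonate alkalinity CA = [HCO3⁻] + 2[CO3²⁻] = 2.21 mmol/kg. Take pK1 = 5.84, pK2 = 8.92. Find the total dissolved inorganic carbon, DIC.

CA = [HCO3⁻] + 2[CO3²⁻] = (α₁ + 2α₂)·DIC
At pH 8.01: [H⁺]/K1 = 10^-2.17 = 0.0067608, K2/[H⁺] = 10^-0.91 = 0.12303
α₁ = 1/(1 + 0.0067608 + 0.12303) = 1/1.1298 = 0.8851; α₂ = α₁·K2/[H⁺] = 0.1089
α₁ + 2α₂ = 1.1029
DIC = CA / (α₁ + 2α₂) = 2.21 / 1.1029 = 2.00 mmol/kg

DIC = 2.00 mmol/kg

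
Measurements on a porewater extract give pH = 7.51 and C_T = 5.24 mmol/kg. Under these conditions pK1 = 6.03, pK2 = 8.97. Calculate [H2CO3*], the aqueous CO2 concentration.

[CO2*] = 0.162 mmol/kg

α₀ = 1 / (1 + K1/[H⁺] + K1K2/[H⁺]²) = 1 / (1 + 10^+1.48 + 10^+0.02)
   = 1 / (1 + 30.200 + 1.0471) = 1/32.247 = 0.03101
[CO2*] = α₀ × DIC = 0.03101 × 5.24 = 0.162 mmol/kg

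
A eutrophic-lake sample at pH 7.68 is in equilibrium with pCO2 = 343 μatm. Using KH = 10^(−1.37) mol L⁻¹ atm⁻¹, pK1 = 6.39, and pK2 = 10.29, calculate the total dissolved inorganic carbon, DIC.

DIC = 0.301 mmol/L

[CO2*] = KH · pCO2 = 10^(−1.37) × 343×10^-6 = 1.463×10^-5 mol/L
α₀ = 1/(1 + K1/[H⁺] + K1K2/[H⁺]²) = 1/(1 + 10^+1.29 + 10^-1.32) = 0.04867
DIC = [CO2*]/α₀ = 1.463×10^-5 / 0.04867 = 0.301 mmol/L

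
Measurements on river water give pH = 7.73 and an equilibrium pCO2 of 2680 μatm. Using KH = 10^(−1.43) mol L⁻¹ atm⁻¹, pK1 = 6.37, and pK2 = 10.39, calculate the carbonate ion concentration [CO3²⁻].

[CO3²⁻] = 4.99 μmol/L

[CO2*] = KH · pCO2 = 10^(−1.43) × 2680×10^-6 = 9.957×10^-5 mol/L
α₀ = 1/(1 + K1/[H⁺] + K1K2/[H⁺]²) = 1/(1 + 10^+1.36 + 10^-1.30) = 0.04174
DIC = [CO2*]/α₀ = 9.957×10^-5 / 0.04174 = 2.386 mmol/L
[CO3²⁻] = α₂·DIC; α₂ = 0.002092, so [CO3²⁻] = 0.002092 × 2.386 = 0.00499 mmol/L = 4.99 μmol/L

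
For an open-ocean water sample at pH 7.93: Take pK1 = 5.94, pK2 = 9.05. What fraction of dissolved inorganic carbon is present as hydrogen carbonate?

α₁ = 1 / (1 + [H⁺]/K1 + K2/[H⁺]) = 1 / (1 + 10^-1.99 + 10^-1.12)
   = 1 / (1 + 0.010233 + 0.075858) = 1/1.0861 = 0.9207

α₁ = 0.921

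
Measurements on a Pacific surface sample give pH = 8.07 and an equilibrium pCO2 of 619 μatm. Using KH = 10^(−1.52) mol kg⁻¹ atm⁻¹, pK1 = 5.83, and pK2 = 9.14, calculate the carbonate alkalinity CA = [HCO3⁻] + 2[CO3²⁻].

[CO2*] = KH · pCO2 = 10^(−1.52) × 619×10^-6 = 1.869×10^-5 mol/kg
α₀ = 1/(1 + K1/[H⁺] + K1K2/[H⁺]²) = 1/(1 + 10^+2.24 + 10^+1.17) = 0.005275
DIC = [CO2*]/α₀ = 1.869×10^-5 / 0.005275 = 3.544 mmol/kg
CA = (α₁ + 2α₂)·DIC = (0.9167 + 2×0.07802) × 3.544 = 3.80 mmol/kg

CA = 3.80 mmol/kg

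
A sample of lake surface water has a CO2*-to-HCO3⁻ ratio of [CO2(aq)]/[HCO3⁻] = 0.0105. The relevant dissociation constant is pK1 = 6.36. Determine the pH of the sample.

pH = 8.34

From K1 = [H⁺][HCO3⁻]/[CO2(aq)]:  pH = pK1 − log₁₀([CO2(aq)]/[HCO3⁻])
log₁₀(0.0105) = -1.979
pH = 6.36 − (-1.979) = 8.34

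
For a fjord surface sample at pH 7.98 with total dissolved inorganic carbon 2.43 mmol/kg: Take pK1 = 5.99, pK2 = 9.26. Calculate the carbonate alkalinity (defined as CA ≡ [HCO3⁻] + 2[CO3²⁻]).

CA = [HCO3⁻] + 2[CO3²⁻] = (α₁ + 2α₂)·DIC
At pH 7.98: [H⁺]/K1 = 10^-1.99 = 0.010233, K2/[H⁺] = 10^-1.28 = 0.052481
α₁ = 1/(1 + 0.010233 + 0.052481) = 1/1.0627 = 0.9410; α₂ = α₁·K2/[H⁺] = 0.04938
α₁ + 2α₂ = 1.0398
CA = 1.0398 × 2.43 = 2.53 mmol/kg

CA = 2.53 mmol/kg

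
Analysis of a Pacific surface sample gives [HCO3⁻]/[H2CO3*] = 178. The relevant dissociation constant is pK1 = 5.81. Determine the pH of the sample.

From K1 = [H⁺][HCO3⁻]/[H2CO3*]:  pH = pK1 + log₁₀([HCO3⁻]/[H2CO3*])
log₁₀(178) = +2.250
pH = 5.81 + (+2.250) = 8.06

pH = 8.06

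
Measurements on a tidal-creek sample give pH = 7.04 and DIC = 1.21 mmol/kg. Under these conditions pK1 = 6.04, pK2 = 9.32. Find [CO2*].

[CO2*] = 0.109 mmol/kg

α₀ = 1 / (1 + K1/[H⁺] + K1K2/[H⁺]²) = 1 / (1 + 10^+1.00 + 10^-1.28)
   = 1 / (1 + 10.000 + 0.052481) = 1/11.052 = 0.09048
[CO2*] = α₀ × DIC = 0.09048 × 1.21 = 0.109 mmol/kg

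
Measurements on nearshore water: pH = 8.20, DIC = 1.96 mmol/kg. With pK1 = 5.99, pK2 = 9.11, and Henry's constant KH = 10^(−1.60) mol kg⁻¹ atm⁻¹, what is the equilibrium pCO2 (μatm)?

α₀ = 1 / (1 + K1/[H⁺] + K1K2/[H⁺]²) = 1 / (1 + 10^+2.21 + 10^+1.30)
   = 1 / (1 + 162.18 + 19.953) = 1/183.13 = 0.005460
[CO2*] = α₀ × DIC = 0.005460 × 1.96 = 0.01070 mmol/kg = 10.70 μmol/kg
pCO2 = [CO2*]/KH = 1.070×10^-5 / 2.512×10^-2 = 426 μatm

pCO2 = 426 μatm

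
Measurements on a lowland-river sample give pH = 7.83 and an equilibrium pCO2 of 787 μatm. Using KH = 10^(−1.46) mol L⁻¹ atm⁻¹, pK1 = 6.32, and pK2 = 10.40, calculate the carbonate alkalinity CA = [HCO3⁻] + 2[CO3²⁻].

CA = 0.888 mmol/L

[CO2*] = KH · pCO2 = 10^(−1.46) × 787×10^-6 = 2.729×10^-5 mol/L
α₀ = 1/(1 + K1/[H⁺] + K1K2/[H⁺]²) = 1/(1 + 10^+1.51 + 10^-1.06) = 0.02990
DIC = [CO2*]/α₀ = 2.729×10^-5 / 0.02990 = 0.9127 mmol/L
CA = (α₁ + 2α₂)·DIC = (0.9675 + 2×0.002604) × 0.9127 = 0.888 mmol/L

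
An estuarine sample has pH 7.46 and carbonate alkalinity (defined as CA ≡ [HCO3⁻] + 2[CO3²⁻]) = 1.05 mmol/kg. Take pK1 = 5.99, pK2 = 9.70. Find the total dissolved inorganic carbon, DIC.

CA = [HCO3⁻] + 2[CO3²⁻] = (α₁ + 2α₂)·DIC
At pH 7.46: [H⁺]/K1 = 10^-1.47 = 0.033884, K2/[H⁺] = 10^-2.24 = 0.0057544
α₁ = 1/(1 + 0.033884 + 0.0057544) = 1/1.0396 = 0.9619; α₂ = α₁·K2/[H⁺] = 0.005535
α₁ + 2α₂ = 0.9729
DIC = CA / (α₁ + 2α₂) = 1.05 / 0.9729 = 1.08 mmol/kg

DIC = 1.08 mmol/kg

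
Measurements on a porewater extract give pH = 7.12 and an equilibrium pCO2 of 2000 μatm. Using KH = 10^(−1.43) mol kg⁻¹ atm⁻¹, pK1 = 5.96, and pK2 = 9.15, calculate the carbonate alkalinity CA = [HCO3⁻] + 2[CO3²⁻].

[CO2*] = KH · pCO2 = 10^(−1.43) × 2000×10^-6 = 7.431×10^-5 mol/kg
α₀ = 1/(1 + K1/[H⁺] + K1K2/[H⁺]²) = 1/(1 + 10^+1.16 + 10^-0.87) = 0.06415
DIC = [CO2*]/α₀ = 7.431×10^-5 / 0.06415 = 1.158 mmol/kg
CA = (α₁ + 2α₂)·DIC = (0.9272 + 2×0.008653) × 1.158 = 1.09 mmol/kg

CA = 1.09 mmol/kg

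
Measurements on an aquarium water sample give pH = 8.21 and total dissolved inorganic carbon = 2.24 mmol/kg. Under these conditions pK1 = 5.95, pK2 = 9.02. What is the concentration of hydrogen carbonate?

α₁ = 1 / (1 + [H⁺]/K1 + K2/[H⁺]) = 1 / (1 + 10^-2.26 + 10^-0.81)
   = 1 / (1 + 0.0054954 + 0.15488) = 1/1.1604 = 0.8618
[HCO3⁻] = α₁ × DIC = 0.8618 × 2.24 = 1.93 mmol/kg

[HCO3⁻] = 1.93 mmol/kg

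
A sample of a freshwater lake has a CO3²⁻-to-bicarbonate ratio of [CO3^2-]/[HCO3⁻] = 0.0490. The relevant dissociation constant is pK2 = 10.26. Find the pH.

From K2 = [H⁺][CO3^2-]/[HCO3⁻]:  pH = pK2 + log₁₀([CO3^2-]/[HCO3⁻])
log₁₀(0.0490) = -1.310
pH = 10.26 + (-1.310) = 8.95

pH = 8.95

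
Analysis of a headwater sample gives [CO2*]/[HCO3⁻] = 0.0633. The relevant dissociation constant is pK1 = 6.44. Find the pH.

From K1 = [H⁺][HCO3⁻]/[CO2*]:  pH = pK1 − log₁₀([CO2*]/[HCO3⁻])
log₁₀(0.0633) = -1.199
pH = 6.44 − (-1.199) = 7.64

pH = 7.64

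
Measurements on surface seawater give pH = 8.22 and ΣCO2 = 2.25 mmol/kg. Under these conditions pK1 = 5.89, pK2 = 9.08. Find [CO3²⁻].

α₂ = 1 / (1 + [H⁺]/K2 + [H⁺]²/(K1K2)) = 1 / (1 + 10^+0.86 + 10^-1.47)
   = 1 / (1 + 7.2444 + 0.033884) = 1/8.2782 = 0.1208
[CO3²⁻] = α₂ × DIC = 0.1208 × 2.25 = 0.272 mmol/kg

[CO3²⁻] = 0.272 mmol/kg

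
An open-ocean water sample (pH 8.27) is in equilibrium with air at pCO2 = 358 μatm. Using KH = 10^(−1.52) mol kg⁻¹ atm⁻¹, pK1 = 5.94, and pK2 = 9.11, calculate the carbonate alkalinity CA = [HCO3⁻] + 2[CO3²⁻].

[CO2*] = KH · pCO2 = 10^(−1.52) × 358×10^-6 = 1.081×10^-5 mol/kg
α₀ = 1/(1 + K1/[H⁺] + K1K2/[H⁺]²) = 1/(1 + 10^+2.33 + 10^+1.49) = 0.004070
DIC = [CO2*]/α₀ = 1.081×10^-5 / 0.004070 = 2.656 mmol/kg
CA = (α₁ + 2α₂)·DIC = (0.8702 + 2×0.1258) × 2.656 = 2.98 mmol/kg

CA = 2.98 mmol/kg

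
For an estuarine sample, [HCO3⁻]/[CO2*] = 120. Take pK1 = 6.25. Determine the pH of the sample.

From K1 = [H⁺][HCO3⁻]/[CO2*]:  pH = pK1 + log₁₀([HCO3⁻]/[CO2*])
log₁₀(120) = +2.079
pH = 6.25 + (+2.079) = 8.33

pH = 8.33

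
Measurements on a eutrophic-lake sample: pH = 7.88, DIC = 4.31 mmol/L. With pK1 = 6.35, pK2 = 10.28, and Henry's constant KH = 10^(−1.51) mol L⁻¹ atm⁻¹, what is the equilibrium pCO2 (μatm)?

pCO2 = 3980 μatm

α₀ = 1 / (1 + K1/[H⁺] + K1K2/[H⁺]²) = 1 / (1 + 10^+1.53 + 10^-0.87)
   = 1 / (1 + 33.884 + 0.13490) = 1/35.019 = 0.02856
[CO2*] = α₀ × DIC = 0.02856 × 4.31 = 0.1231 mmol/L
pCO2 = [CO2*]/KH = 1.231×10^-4 / 3.090×10^-2 = 3980 μatm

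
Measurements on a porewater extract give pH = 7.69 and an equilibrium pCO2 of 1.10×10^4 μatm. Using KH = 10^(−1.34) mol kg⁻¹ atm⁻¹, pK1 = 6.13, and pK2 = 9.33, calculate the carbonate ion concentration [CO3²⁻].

[CO3²⁻] = 0.418 mmol/kg

[CO2*] = KH · pCO2 = 10^(−1.34) × 1.10×10^4×10^-6 = 5.028×10^-4 mol/kg
α₀ = 1/(1 + K1/[H⁺] + K1K2/[H⁺]²) = 1/(1 + 10^+1.56 + 10^-0.08) = 0.02622
DIC = [CO2*]/α₀ = 5.028×10^-4 / 0.02622 = 19.18 mmol/kg
[CO3²⁻] = α₂·DIC; α₂ = 0.02181, so [CO3²⁻] = 0.02181 × 19.18 = 0.418 mmol/kg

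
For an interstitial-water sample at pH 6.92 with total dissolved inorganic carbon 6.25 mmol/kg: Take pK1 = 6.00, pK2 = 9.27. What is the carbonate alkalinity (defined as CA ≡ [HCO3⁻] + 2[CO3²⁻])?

CA = 5.61 mmol/kg

CA = [HCO3⁻] + 2[CO3²⁻] = (α₁ + 2α₂)·DIC
At pH 6.92: [H⁺]/K1 = 10^-0.92 = 0.12023, K2/[H⁺] = 10^-2.35 = 0.0044668
α₁ = 1/(1 + 0.12023 + 0.0044668) = 1/1.1247 = 0.8891; α₂ = α₁·K2/[H⁺] = 0.003972
α₁ + 2α₂ = 0.8971
CA = 0.8971 × 6.25 = 5.61 mmol/kg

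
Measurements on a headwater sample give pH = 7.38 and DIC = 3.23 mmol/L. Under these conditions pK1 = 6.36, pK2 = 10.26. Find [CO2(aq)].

α₀ = 1 / (1 + K1/[H⁺] + K1K2/[H⁺]²) = 1 / (1 + 10^+1.02 + 10^-1.86)
   = 1 / (1 + 10.471 + 0.013804) = 1/11.485 = 0.08707
[CO2*] = α₀ × DIC = 0.08707 × 3.23 = 0.281 mmol/L

[CO2*] = 0.281 mmol/L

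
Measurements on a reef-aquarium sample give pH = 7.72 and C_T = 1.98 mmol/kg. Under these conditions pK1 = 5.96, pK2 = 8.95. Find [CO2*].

[CO2*] = 0.0320 mmol/kg

α₀ = 1 / (1 + K1/[H⁺] + K1K2/[H⁺]²) = 1 / (1 + 10^+1.76 + 10^+0.53)
   = 1 / (1 + 57.544 + 3.3884) = 1/61.932 = 0.01615
[CO2*] = α₀ × DIC = 0.01615 × 1.98 = 0.0320 mmol/kg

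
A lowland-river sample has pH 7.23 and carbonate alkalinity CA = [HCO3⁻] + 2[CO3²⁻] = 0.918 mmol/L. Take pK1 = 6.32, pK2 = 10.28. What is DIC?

CA = [HCO3⁻] + 2[CO3²⁻] = (α₁ + 2α₂)·DIC
At pH 7.23: [H⁺]/K1 = 10^-0.91 = 0.12303, K2/[H⁺] = 10^-3.05 = 0.00089125
α₁ = 1/(1 + 0.12303 + 0.00089125) = 1/1.1239 = 0.8897; α₂ = α₁·K2/[H⁺] = 0.0007930
α₁ + 2α₂ = 0.8913
DIC = CA / (α₁ + 2α₂) = 0.918 / 0.8913 = 1.03 mmol/L

DIC = 1.03 mmol/L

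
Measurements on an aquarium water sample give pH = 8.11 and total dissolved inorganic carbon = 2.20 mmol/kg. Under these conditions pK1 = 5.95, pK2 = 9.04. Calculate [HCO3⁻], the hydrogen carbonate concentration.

α₁ = 1 / (1 + [H⁺]/K1 + K2/[H⁺]) = 1 / (1 + 10^-2.16 + 10^-0.93)
   = 1 / (1 + 0.0069183 + 0.11749) = 1/1.1244 = 0.8894
[HCO3⁻] = α₁ × DIC = 0.8894 × 2.20 = 1.96 mmol/kg

[HCO3⁻] = 1.96 mmol/kg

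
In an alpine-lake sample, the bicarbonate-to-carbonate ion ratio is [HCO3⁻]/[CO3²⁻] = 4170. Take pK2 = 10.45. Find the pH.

From K2 = [H⁺][CO3²⁻]/[HCO3⁻]:  pH = pK2 − log₁₀([HCO3⁻]/[CO3²⁻])
log₁₀(4170) = +3.620
pH = 10.45 − (+3.620) = 6.83

pH = 6.83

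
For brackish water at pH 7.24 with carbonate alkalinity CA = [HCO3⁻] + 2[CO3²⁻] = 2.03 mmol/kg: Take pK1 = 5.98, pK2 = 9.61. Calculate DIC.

CA = [HCO3⁻] + 2[CO3²⁻] = (α₁ + 2α₂)·DIC
At pH 7.24: [H⁺]/K1 = 10^-1.26 = 0.054954, K2/[H⁺] = 10^-2.37 = 0.0042658
α₁ = 1/(1 + 0.054954 + 0.0042658) = 1/1.0592 = 0.9441; α₂ = α₁·K2/[H⁺] = 0.004027
α₁ + 2α₂ = 0.9521
DIC = CA / (α₁ + 2α₂) = 2.03 / 0.9521 = 2.13 mmol/kg

DIC = 2.13 mmol/kg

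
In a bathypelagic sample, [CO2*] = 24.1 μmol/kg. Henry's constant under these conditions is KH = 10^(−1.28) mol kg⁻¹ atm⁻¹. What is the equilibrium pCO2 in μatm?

KH = 10^(−1.28) = 5.248×10^-2 mol kg⁻¹ atm⁻¹
pCO2 = [CO2*]/KH = 24.1×10^-6 / 5.248×10^-2 = 4.59×10^-4 atm = 459 μatm

pCO2 = 459 μatm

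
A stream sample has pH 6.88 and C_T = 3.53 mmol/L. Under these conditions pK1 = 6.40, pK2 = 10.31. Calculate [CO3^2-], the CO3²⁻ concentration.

α₂ = 1 / (1 + [H⁺]/K2 + [H⁺]²/(K1K2)) = 1 / (1 + 10^+3.43 + 10^+2.95)
   = 1 / (1 + 2691.5 + 891.25) = 1/3583.8 = 0.0002790
[CO3²⁻] = α₂ × DIC = 0.0002790 × 3.53 = 0.000985 mmol/L = 0.985 μmol/L

[CO3²⁻] = 0.985 μmol/L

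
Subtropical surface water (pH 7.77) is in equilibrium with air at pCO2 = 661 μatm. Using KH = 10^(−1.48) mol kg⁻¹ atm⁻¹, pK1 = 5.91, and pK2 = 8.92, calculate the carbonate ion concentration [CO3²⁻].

[CO3²⁻] = 0.112 mmol/kg

[CO2*] = KH · pCO2 = 10^(−1.48) × 661×10^-6 = 2.189×10^-5 mol/kg
α₀ = 1/(1 + K1/[H⁺] + K1K2/[H⁺]²) = 1/(1 + 10^+1.86 + 10^+0.71) = 0.01273
DIC = [CO2*]/α₀ = 2.189×10^-5 / 0.01273 = 1.720 mmol/kg
[CO3²⁻] = α₂·DIC; α₂ = 0.06527, so [CO3²⁻] = 0.06527 × 1.720 = 0.112 mmol/kg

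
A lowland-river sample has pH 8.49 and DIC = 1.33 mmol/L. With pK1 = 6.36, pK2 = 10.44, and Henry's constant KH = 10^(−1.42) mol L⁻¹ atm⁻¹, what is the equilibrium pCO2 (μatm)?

α₀ = 1 / (1 + K1/[H⁺] + K1K2/[H⁺]²) = 1 / (1 + 10^+2.13 + 10^+0.18)
   = 1 / (1 + 134.90 + 1.5136) = 1/137.41 = 0.007277
[CO2*] = α₀ × DIC = 0.007277 × 1.33 = 0.009679 mmol/L = 9.679 μmol/L
pCO2 = [CO2*]/KH = 9.679×10^-6 / 3.802×10^-2 = 255 μatm

pCO2 = 255 μatm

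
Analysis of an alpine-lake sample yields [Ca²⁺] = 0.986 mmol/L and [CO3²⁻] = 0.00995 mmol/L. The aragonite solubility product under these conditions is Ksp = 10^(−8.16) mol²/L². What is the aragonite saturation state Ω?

Ω = 1.42

Ksp = 10^(−8.16) = 6.918×10^-9
Ω = [Ca²⁺][CO3²⁻]/Ksp = (0.986×10^-3)(0.00995×10^-3) / 6.918×10^-9 = 1.42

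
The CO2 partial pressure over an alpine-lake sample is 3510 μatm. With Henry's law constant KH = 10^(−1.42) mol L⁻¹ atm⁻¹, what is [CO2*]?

KH = 10^(−1.42) = 3.802×10^-2 mol L⁻¹ atm⁻¹
[CO2*] = KH · pCO2 = 3.802×10^-2 × 3510×10^-6 atm = 1.33×10^-4 mol/L

[CO2*] = 133 μmol/L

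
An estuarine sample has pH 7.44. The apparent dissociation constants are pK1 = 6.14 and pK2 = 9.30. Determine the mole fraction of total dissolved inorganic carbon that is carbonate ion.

α₂ = 1 / (1 + [H⁺]/K2 + [H⁺]²/(K1K2)) = 1 / (1 + 10^+1.86 + 10^+0.56)
   = 1 / (1 + 72.444 + 3.6308) = 1/77.074 = 0.01297

α₂ = 0.0130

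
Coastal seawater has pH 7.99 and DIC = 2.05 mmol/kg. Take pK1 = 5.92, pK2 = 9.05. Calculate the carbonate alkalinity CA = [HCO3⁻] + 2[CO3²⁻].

CA = [HCO3⁻] + 2[CO3²⁻] = (α₁ + 2α₂)·DIC
At pH 7.99: [H⁺]/K1 = 10^-2.07 = 0.0085114, K2/[H⁺] = 10^-1.06 = 0.087096
α₁ = 1/(1 + 0.0085114 + 0.087096) = 1/1.0956 = 0.9127; α₂ = α₁·K2/[H⁺] = 0.07950
α₁ + 2α₂ = 1.0717
CA = 1.0717 × 2.05 = 2.20 mmol/kg

CA = 2.20 mmol/kg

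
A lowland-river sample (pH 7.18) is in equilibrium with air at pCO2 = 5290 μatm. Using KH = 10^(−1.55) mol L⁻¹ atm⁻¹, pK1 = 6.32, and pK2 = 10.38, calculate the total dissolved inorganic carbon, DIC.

DIC = 1.23 mmol/L

[CO2*] = KH · pCO2 = 10^(−1.55) × 5290×10^-6 = 1.491×10^-4 mol/L
α₀ = 1/(1 + K1/[H⁺] + K1K2/[H⁺]²) = 1/(1 + 10^+0.86 + 10^-2.34) = 0.1212
DIC = [CO2*]/α₀ = 1.491×10^-4 / 0.1212 = 1.23 mmol/L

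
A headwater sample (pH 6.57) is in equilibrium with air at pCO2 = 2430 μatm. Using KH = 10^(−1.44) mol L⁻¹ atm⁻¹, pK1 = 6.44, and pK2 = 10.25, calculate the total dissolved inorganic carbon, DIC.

[CO2*] = KH · pCO2 = 10^(−1.44) × 2430×10^-6 = 8.823×10^-5 mol/L
α₀ = 1/(1 + K1/[H⁺] + K1K2/[H⁺]²) = 1/(1 + 10^+0.13 + 10^-3.55) = 0.4257
DIC = [CO2*]/α₀ = 8.823×10^-5 / 0.4257 = 0.207 mmol/L

DIC = 0.207 mmol/L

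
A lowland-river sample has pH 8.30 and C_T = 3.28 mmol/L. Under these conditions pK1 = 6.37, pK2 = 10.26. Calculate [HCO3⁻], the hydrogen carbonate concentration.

α₁ = 1 / (1 + [H⁺]/K1 + K2/[H⁺]) = 1 / (1 + 10^-1.93 + 10^-1.96)
   = 1 / (1 + 0.011749 + 0.010965) = 1/1.0227 = 0.9778
[HCO3⁻] = α₁ × DIC = 0.9778 × 3.28 = 3.21 mmol/L

[HCO3⁻] = 3.21 mmol/L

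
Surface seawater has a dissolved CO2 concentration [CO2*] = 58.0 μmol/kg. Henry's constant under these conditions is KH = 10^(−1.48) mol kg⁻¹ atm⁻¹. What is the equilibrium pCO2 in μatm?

KH = 10^(−1.48) = 3.311×10^-2 mol kg⁻¹ atm⁻¹
pCO2 = [CO2*]/KH = 58.0×10^-6 / 3.311×10^-2 = 1.75×10^-3 atm = 1750 μatm

pCO2 = 1750 μatm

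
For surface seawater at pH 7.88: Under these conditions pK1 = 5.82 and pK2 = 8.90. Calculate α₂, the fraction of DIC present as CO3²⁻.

α₂ = 0.0865

α₂ = 1 / (1 + [H⁺]/K2 + [H⁺]²/(K1K2)) = 1 / (1 + 10^+1.02 + 10^-1.04)
   = 1 / (1 + 10.471 + 0.091201) = 1/11.562 = 0.08649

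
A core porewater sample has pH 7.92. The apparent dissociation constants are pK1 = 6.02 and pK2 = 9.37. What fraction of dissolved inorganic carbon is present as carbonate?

α₂ = 0.0339

α₂ = 1 / (1 + [H⁺]/K2 + [H⁺]²/(K1K2)) = 1 / (1 + 10^+1.45 + 10^-0.45)
   = 1 / (1 + 28.184 + 0.35481) = 1/29.539 = 0.03385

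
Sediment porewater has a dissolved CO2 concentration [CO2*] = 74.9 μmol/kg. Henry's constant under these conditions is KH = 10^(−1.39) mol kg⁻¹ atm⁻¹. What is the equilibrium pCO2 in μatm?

pCO2 = 1840 μatm

KH = 10^(−1.39) = 4.074×10^-2 mol kg⁻¹ atm⁻¹
pCO2 = [CO2*]/KH = 74.9×10^-6 / 4.074×10^-2 = 1.84×10^-3 atm = 1840 μatm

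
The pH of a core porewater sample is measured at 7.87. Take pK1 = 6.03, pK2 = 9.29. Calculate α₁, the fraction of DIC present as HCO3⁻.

α₁ = 1 / (1 + [H⁺]/K1 + K2/[H⁺]) = 1 / (1 + 10^-1.84 + 10^-1.42)
   = 1 / (1 + 0.014454 + 0.038019) = 1/1.0525 = 0.9501

α₁ = 0.950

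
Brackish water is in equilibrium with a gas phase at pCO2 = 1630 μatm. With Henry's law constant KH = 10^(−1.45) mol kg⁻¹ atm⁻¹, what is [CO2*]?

KH = 10^(−1.45) = 3.548×10^-2 mol kg⁻¹ atm⁻¹
[CO2*] = KH · pCO2 = 3.548×10^-2 × 1630×10^-6 atm = 5.78×10^-5 mol/kg

[CO2*] = 57.8 μmol/kg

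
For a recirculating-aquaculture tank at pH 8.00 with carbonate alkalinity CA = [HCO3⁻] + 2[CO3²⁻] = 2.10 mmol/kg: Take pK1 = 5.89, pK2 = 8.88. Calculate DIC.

DIC = 1.89 mmol/kg

CA = [HCO3⁻] + 2[CO3²⁻] = (α₁ + 2α₂)·DIC
At pH 8.00: [H⁺]/K1 = 10^-2.11 = 0.0077625, K2/[H⁺] = 10^-0.88 = 0.13183
α₁ = 1/(1 + 0.0077625 + 0.13183) = 1/1.1396 = 0.8775; α₂ = α₁·K2/[H⁺] = 0.1157
α₁ + 2α₂ = 1.1089
DIC = CA / (α₁ + 2α₂) = 2.10 / 1.1089 = 1.89 mmol/kg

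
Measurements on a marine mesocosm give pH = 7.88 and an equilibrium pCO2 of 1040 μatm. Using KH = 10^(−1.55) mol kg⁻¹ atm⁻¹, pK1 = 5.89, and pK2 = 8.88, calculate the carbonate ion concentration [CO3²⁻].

[CO2*] = KH · pCO2 = 10^(−1.55) × 1040×10^-6 = 2.931×10^-5 mol/kg
α₀ = 1/(1 + K1/[H⁺] + K1K2/[H⁺]²) = 1/(1 + 10^+1.99 + 10^+0.99) = 0.009217
DIC = [CO2*]/α₀ = 2.931×10^-5 / 0.009217 = 3.180 mmol/kg
[CO3²⁻] = α₂·DIC; α₂ = 0.09007, so [CO3²⁻] = 0.09007 × 3.180 = 0.286 mmol/kg

[CO3²⁻] = 0.286 mmol/kg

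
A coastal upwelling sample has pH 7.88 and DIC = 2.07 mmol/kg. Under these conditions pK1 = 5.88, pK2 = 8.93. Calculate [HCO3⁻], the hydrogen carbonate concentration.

[HCO3⁻] = 1.88 mmol/kg

α₁ = 1 / (1 + [H⁺]/K1 + K2/[H⁺]) = 1 / (1 + 10^-2.00 + 10^-1.05)
   = 1 / (1 + 0.010000 + 0.089125) = 1/1.0991 = 0.9098
[HCO3⁻] = α₁ × DIC = 0.9098 × 2.07 = 1.88 mmol/kg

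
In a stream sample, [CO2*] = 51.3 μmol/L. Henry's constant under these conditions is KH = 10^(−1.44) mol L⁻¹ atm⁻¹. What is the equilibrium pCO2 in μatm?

KH = 10^(−1.44) = 3.631×10^-2 mol L⁻¹ atm⁻¹
pCO2 = [CO2*]/KH = 51.3×10^-6 / 3.631×10^-2 = 1.41×10^-3 atm = 1410 μatm

pCO2 = 1410 μatm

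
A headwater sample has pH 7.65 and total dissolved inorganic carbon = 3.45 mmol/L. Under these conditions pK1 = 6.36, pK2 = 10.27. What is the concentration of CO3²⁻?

α₂ = 1 / (1 + [H⁺]/K2 + [H⁺]²/(K1K2)) = 1 / (1 + 10^+2.62 + 10^+1.33)
   = 1 / (1 + 416.87 + 21.380) = 1/439.25 = 0.002277
[CO3²⁻] = α₂ × DIC = 0.002277 × 3.45 = 0.00785 mmol/L = 7.85 μmol/L

[CO3²⁻] = 7.85 μmol/L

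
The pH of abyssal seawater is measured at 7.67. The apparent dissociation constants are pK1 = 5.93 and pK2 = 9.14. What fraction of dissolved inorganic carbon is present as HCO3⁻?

α₁ = 0.950

α₁ = 1 / (1 + [H⁺]/K1 + K2/[H⁺]) = 1 / (1 + 10^-1.74 + 10^-1.47)
   = 1 / (1 + 0.018197 + 0.033884) = 1/1.0521 = 0.9505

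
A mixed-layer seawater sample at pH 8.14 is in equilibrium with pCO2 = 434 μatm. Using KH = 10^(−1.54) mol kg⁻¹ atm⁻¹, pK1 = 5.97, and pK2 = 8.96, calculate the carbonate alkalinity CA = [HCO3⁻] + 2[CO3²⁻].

[CO2*] = KH · pCO2 = 10^(−1.54) × 434×10^-6 = 1.252×10^-5 mol/kg
α₀ = 1/(1 + K1/[H⁺] + K1K2/[H⁺]²) = 1/(1 + 10^+2.17 + 10^+1.35) = 0.005838
DIC = [CO2*]/α₀ = 1.252×10^-5 / 0.005838 = 2.144 mmol/kg
CA = (α₁ + 2α₂)·DIC = (0.8635 + 2×0.1307) × 2.144 = 2.41 mmol/kg

CA = 2.41 mmol/kg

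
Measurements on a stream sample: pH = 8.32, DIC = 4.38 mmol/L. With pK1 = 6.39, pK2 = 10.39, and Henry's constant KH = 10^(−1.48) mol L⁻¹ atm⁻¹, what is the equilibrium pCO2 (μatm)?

pCO2 = 1520 μatm

α₀ = 1 / (1 + K1/[H⁺] + K1K2/[H⁺]²) = 1 / (1 + 10^+1.93 + 10^-0.14)
   = 1 / (1 + 85.114 + 0.72444) = 1/86.838 = 0.01152
[CO2*] = α₀ × DIC = 0.01152 × 4.38 = 0.05044 mmol/L
pCO2 = [CO2*]/KH = 5.044×10^-5 / 3.311×10^-2 = 1520 μatm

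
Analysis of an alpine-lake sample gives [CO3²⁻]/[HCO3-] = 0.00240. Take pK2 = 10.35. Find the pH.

pH = 7.73

From K2 = [H⁺][CO3²⁻]/[HCO3-]:  pH = pK2 + log₁₀([CO3²⁻]/[HCO3-])
log₁₀(0.00240) = -2.620
pH = 10.35 + (-2.620) = 7.73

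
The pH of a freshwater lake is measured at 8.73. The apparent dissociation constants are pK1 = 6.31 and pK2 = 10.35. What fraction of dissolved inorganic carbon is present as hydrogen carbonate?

α₁ = 0.973

α₁ = 1 / (1 + [H⁺]/K1 + K2/[H⁺]) = 1 / (1 + 10^-2.42 + 10^-1.62)
   = 1 / (1 + 0.0038019 + 0.023988) = 1/1.0278 = 0.9730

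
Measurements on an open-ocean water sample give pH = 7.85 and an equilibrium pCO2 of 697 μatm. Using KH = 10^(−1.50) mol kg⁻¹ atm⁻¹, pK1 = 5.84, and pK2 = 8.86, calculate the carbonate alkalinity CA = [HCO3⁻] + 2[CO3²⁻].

CA = 2.70 mmol/kg

[CO2*] = KH · pCO2 = 10^(−1.50) × 697×10^-6 = 2.204×10^-5 mol/kg
α₀ = 1/(1 + K1/[H⁺] + K1K2/[H⁺]²) = 1/(1 + 10^+2.01 + 10^+1.00) = 0.008824
DIC = [CO2*]/α₀ = 2.204×10^-5 / 0.008824 = 2.498 mmol/kg
CA = (α₁ + 2α₂)·DIC = (0.9029 + 2×0.08824) × 2.498 = 2.70 mmol/kg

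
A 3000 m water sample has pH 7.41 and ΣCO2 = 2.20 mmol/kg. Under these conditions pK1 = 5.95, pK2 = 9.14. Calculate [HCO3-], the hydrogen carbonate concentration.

[HCO3⁻] = 2.09 mmol/kg

α₁ = 1 / (1 + [H⁺]/K1 + K2/[H⁺]) = 1 / (1 + 10^-1.46 + 10^-1.73)
   = 1 / (1 + 0.034674 + 0.018621) = 1/1.0533 = 0.9494
[HCO3⁻] = α₁ × DIC = 0.9494 × 2.20 = 2.09 mmol/kg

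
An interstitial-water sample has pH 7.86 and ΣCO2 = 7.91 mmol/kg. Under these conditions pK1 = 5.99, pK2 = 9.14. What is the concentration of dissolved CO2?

α₀ = 1 / (1 + K1/[H⁺] + K1K2/[H⁺]²) = 1 / (1 + 10^+1.87 + 10^+0.59)
   = 1 / (1 + 74.131 + 3.8905) = 1/79.021 = 0.01265
[CO2*] = α₀ × DIC = 0.01265 × 7.91 = 0.100 mmol/kg

[CO2*] = 0.100 mmol/kg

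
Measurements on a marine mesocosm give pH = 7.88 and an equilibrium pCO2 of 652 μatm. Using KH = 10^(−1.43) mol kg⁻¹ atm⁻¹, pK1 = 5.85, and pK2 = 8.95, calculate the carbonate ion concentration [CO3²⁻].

[CO2*] = KH · pCO2 = 10^(−1.43) × 652×10^-6 = 2.422×10^-5 mol/kg
α₀ = 1/(1 + K1/[H⁺] + K1K2/[H⁺]²) = 1/(1 + 10^+2.03 + 10^+0.96) = 0.008527
DIC = [CO2*]/α₀ = 2.422×10^-5 / 0.008527 = 2.841 mmol/kg
[CO3²⁻] = α₂·DIC; α₂ = 0.07777, so [CO3²⁻] = 0.07777 × 2.841 = 0.221 mmol/kg

[CO3²⁻] = 0.221 mmol/kg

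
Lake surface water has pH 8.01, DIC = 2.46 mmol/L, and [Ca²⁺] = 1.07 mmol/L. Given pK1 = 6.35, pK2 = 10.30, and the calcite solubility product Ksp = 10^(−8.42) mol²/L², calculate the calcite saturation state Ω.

Ω = 3.46

α₂ = 1 / (1 + [H⁺]/K2 + [H⁺]²/(K1K2)) = 1 / (1 + 10^+2.29 + 10^+0.63)
   = 1 / (1 + 194.98 + 4.2658) = 1/200.25 = 0.004994
[CO3²⁻] = α₂ × DIC = 0.004994 × 2.46 = 0.01228 mmol/L = 12.28 μmol/L
Ksp = 10^(−8.42) = 3.802×10^-9
Ω = [Ca²⁺][CO3²⁻]/Ksp = (1.07×10^-3)(1.228×10^-5) / 3.802×10^-9 = 3.46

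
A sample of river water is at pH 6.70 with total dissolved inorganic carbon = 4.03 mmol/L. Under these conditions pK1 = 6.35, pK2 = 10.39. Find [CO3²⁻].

α₂ = 1 / (1 + [H⁺]/K2 + [H⁺]²/(K1K2)) = 1 / (1 + 10^+3.69 + 10^+3.34)
   = 1 / (1 + 4897.8 + 2187.8) = 1/7086.5 = 0.0001411
[CO3²⁻] = α₂ × DIC = 0.0001411 × 4.03 = 0.000569 mmol/L = 0.569 μmol/L

[CO3²⁻] = 0.569 μmol/L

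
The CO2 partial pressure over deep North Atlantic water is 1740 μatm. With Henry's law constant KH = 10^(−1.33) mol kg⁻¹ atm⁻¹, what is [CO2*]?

[CO2*] = 81.4 μmol/kg

KH = 10^(−1.33) = 4.677×10^-2 mol kg⁻¹ atm⁻¹
[CO2*] = KH · pCO2 = 4.677×10^-2 × 1740×10^-6 atm = 8.14×10^-5 mol/kg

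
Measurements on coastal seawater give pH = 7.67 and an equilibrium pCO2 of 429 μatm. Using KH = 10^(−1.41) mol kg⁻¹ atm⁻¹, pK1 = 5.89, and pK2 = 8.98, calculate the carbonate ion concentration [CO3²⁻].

[CO2*] = KH · pCO2 = 10^(−1.41) × 429×10^-6 = 1.669×10^-5 mol/kg
α₀ = 1/(1 + K1/[H⁺] + K1K2/[H⁺]²) = 1/(1 + 10^+1.78 + 10^+0.47) = 0.01557
DIC = [CO2*]/α₀ = 1.669×10^-5 / 0.01557 = 1.072 mmol/kg
[CO3²⁻] = α₂·DIC; α₂ = 0.04596, so [CO3²⁻] = 0.04596 × 1.072 = 0.0493 mmol/kg

[CO3²⁻] = 0.0493 mmol/kg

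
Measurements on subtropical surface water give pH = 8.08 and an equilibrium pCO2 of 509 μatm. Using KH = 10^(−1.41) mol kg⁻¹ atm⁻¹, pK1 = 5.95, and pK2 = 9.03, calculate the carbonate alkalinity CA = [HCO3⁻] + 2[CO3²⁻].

CA = 3.27 mmol/kg

[CO2*] = KH · pCO2 = 10^(−1.41) × 509×10^-6 = 1.980×10^-5 mol/kg
α₀ = 1/(1 + K1/[H⁺] + K1K2/[H⁺]²) = 1/(1 + 10^+2.13 + 10^+1.18) = 0.006621
DIC = [CO2*]/α₀ = 1.980×10^-5 / 0.006621 = 2.991 mmol/kg
CA = (α₁ + 2α₂)·DIC = (0.8932 + 2×0.1002) × 2.991 = 3.27 mmol/kg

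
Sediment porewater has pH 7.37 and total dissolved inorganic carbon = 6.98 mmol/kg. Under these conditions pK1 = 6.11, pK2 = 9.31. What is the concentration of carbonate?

α₂ = 1 / (1 + [H⁺]/K2 + [H⁺]²/(K1K2)) = 1 / (1 + 10^+1.94 + 10^+0.68)
   = 1 / (1 + 87.096 + 4.7863) = 1/92.883 = 0.01077
[CO3²⁻] = α₂ × DIC = 0.01077 × 6.98 = 0.0751 mmol/kg

[CO3²⁻] = 0.0751 mmol/kg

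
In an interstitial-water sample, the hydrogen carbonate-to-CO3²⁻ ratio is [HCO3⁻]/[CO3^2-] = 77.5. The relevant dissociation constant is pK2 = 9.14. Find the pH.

From K2 = [H⁺][CO3^2-]/[HCO3⁻]:  pH = pK2 − log₁₀([HCO3⁻]/[CO3^2-])
log₁₀(77.5) = +1.889
pH = 9.14 − (+1.889) = 7.25

pH = 7.25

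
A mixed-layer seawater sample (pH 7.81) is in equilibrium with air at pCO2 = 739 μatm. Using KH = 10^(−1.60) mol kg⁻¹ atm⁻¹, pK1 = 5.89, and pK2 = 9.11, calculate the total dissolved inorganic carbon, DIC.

[CO2*] = KH · pCO2 = 10^(−1.60) × 739×10^-6 = 1.856×10^-5 mol/kg
α₀ = 1/(1 + K1/[H⁺] + K1K2/[H⁺]²) = 1/(1 + 10^+1.92 + 10^+0.62) = 0.01132
DIC = [CO2*]/α₀ = 1.856×10^-5 / 0.01132 = 1.64 mmol/kg

DIC = 1.64 mmol/kg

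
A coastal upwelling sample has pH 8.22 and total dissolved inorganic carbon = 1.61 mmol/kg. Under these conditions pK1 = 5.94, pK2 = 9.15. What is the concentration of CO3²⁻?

[CO3²⁻] = 0.168 mmol/kg

α₂ = 1 / (1 + [H⁺]/K2 + [H⁺]²/(K1K2)) = 1 / (1 + 10^+0.93 + 10^-1.35)
   = 1 / (1 + 8.5114 + 0.044668) = 1/9.5560 = 0.1046
[CO3²⁻] = α₂ × DIC = 0.1046 × 1.61 = 0.168 mmol/kg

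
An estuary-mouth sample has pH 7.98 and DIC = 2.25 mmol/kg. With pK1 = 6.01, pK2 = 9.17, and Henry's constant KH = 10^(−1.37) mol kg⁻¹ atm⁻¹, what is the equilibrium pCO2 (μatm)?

α₀ = 1 / (1 + K1/[H⁺] + K1K2/[H⁺]²) = 1 / (1 + 10^+1.97 + 10^+0.78)
   = 1 / (1 + 93.325 + 6.0256) = 1/100.35 = 0.009965
[CO2*] = α₀ × DIC = 0.009965 × 2.25 = 0.02242 mmol/kg
pCO2 = [CO2*]/KH = 2.242×10^-5 / 4.266×10^-2 = 526 μatm

pCO2 = 526 μatm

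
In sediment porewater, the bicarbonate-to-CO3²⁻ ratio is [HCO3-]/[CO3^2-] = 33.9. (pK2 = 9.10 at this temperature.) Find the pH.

pH = 7.57

From K2 = [H⁺][CO3^2-]/[HCO3-]:  pH = pK2 − log₁₀([HCO3-]/[CO3^2-])
log₁₀(33.9) = +1.530
pH = 9.10 − (+1.530) = 7.57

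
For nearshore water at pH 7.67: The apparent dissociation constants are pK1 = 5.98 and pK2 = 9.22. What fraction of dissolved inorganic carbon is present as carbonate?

α₂ = 0.0269

α₂ = 1 / (1 + [H⁺]/K2 + [H⁺]²/(K1K2)) = 1 / (1 + 10^+1.55 + 10^-0.14)
   = 1 / (1 + 35.481 + 0.72444) = 1/37.206 = 0.02688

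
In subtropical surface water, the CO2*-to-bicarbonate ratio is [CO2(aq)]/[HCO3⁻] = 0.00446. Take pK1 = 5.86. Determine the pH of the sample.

pH = 8.21

From K1 = [H⁺][HCO3⁻]/[CO2(aq)]:  pH = pK1 − log₁₀([CO2(aq)]/[HCO3⁻])
log₁₀(0.00446) = -2.351
pH = 5.86 − (-2.351) = 8.21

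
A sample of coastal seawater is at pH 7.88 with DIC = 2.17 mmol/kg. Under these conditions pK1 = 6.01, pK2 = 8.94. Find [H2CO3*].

[CO2*] = 0.0266 mmol/kg

α₀ = 1 / (1 + K1/[H⁺] + K1K2/[H⁺]²) = 1 / (1 + 10^+1.87 + 10^+0.81)
   = 1 / (1 + 74.131 + 6.4565) = 1/81.588 = 0.01226
[CO2*] = α₀ × DIC = 0.01226 × 2.17 = 0.0266 mmol/kg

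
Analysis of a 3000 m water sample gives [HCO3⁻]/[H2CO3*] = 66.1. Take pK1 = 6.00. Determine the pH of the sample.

From K1 = [H⁺][HCO3⁻]/[H2CO3*]:  pH = pK1 + log₁₀([HCO3⁻]/[H2CO3*])
log₁₀(66.1) = +1.820
pH = 6.00 + (+1.820) = 7.82

pH = 7.82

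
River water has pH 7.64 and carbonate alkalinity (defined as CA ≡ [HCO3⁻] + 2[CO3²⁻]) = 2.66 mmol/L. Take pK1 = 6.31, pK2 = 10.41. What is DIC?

DIC = 2.78 mmol/L

CA = [HCO3⁻] + 2[CO3²⁻] = (α₁ + 2α₂)·DIC
At pH 7.64: [H⁺]/K1 = 10^-1.33 = 0.046774, K2/[H⁺] = 10^-2.77 = 0.0016982
α₁ = 1/(1 + 0.046774 + 0.0016982) = 1/1.0485 = 0.9538; α₂ = α₁·K2/[H⁺] = 0.001620
α₁ + 2α₂ = 0.9570
DIC = CA / (α₁ + 2α₂) = 2.66 / 0.9570 = 2.78 mmol/L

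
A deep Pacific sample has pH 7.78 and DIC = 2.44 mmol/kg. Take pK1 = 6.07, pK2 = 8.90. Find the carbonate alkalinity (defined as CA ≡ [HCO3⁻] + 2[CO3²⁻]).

CA = [HCO3⁻] + 2[CO3²⁻] = (α₁ + 2α₂)·DIC
At pH 7.78: [H⁺]/K1 = 10^-1.71 = 0.019498, K2/[H⁺] = 10^-1.12 = 0.075858
α₁ = 1/(1 + 0.019498 + 0.075858) = 1/1.0954 = 0.9129; α₂ = α₁·K2/[H⁺] = 0.06925
α₁ + 2α₂ = 1.0515
CA = 1.0515 × 2.44 = 2.57 mmol/kg

CA = 2.57 mmol/kg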